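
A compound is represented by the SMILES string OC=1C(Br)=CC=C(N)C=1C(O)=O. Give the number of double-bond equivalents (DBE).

Molecular formula: C7H6BrNO3.
DoU = (2C + 2 + N − H − X) / 2, where X is the halogen count and O/S are ignored.
    = (2·7 + 2 + 1 − 6 − 1) / 2 = 10 / 2 = 5.

5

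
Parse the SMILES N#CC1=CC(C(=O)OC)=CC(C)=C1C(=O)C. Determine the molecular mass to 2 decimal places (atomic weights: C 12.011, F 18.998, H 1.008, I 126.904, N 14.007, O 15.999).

217.22 g/mol

First, the molecular formula is C12H11NO3 (counting implicit H from valence).
  C: 12 × 12.011 = 144.132
  H: 11 × 1.008 = 11.088
  N: 1 × 14.007 = 14.007
  O: 3 × 15.999 = 47.997
Sum: 12×12.011 + 11×1.008 + 1×14.007 + 3×15.999 = 217.224 → 217.22 g/mol.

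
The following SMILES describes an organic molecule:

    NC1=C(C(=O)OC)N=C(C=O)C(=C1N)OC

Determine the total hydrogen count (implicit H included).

Walk through each heavy atom and fill implicit hydrogens from standard valence (C 4, N 3, O 2, S 2, halogen 1):
  atom 1: N, bond orders sum to 1 (valence 3) → 2 H
  atom 2: C, bond orders sum to 4 (valence 4) → 0 H
  atom 3: C, bond orders sum to 4 (valence 4) → 0 H
  atom 4: C, bond orders sum to 4 (valence 4) → 0 H
  atom 5: O, bond orders sum to 2 (valence 2) → 0 H
  atom 6: O, bond orders sum to 2 (valence 2) → 0 H
  atom 7: C, bond orders sum to 1 (valence 4) → 3 H
  atom 8: N, bond orders sum to 3 (valence 3) → 0 H
  atom 9: C, bond orders sum to 4 (valence 4) → 0 H
  atom 10: C, bond orders sum to 3 (valence 4) → 1 H
  atom 11: O, bond orders sum to 2 (valence 2) → 0 H
  atom 12: C, bond orders sum to 4 (valence 4) → 0 H
  atom 13: C, bond orders sum to 4 (valence 4) → 0 H
  atom 14: N, bond orders sum to 1 (valence 3) → 2 H
  atom 15: O, bond orders sum to 2 (valence 2) → 0 H
  atom 16: C, bond orders sum to 1 (valence 4) → 3 H
Total hydrogens: 11.

11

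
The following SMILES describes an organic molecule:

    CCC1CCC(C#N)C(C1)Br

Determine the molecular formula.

Walk through each heavy atom and fill implicit hydrogens from standard valence (C 4, N 3, O 2, S 2, halogen 1):
  atom 1: C, bond orders sum to 1 (valence 4) → 3 H
  atom 2: C, bond orders sum to 2 (valence 4) → 2 H
  atom 3: C, bond orders sum to 3 (valence 4) → 1 H
  atom 4: C, bond orders sum to 2 (valence 4) → 2 H
  atom 5: C, bond orders sum to 2 (valence 4) → 2 H
  atom 6: C, bond orders sum to 3 (valence 4) → 1 H
  atom 7: C, bond orders sum to 4 (valence 4) → 0 H
  atom 8: N, bond orders sum to 3 (valence 3) → 0 H
  atom 9: C, bond orders sum to 3 (valence 4) → 1 H
  atom 10: C, bond orders sum to 2 (valence 4) → 2 H
  atom 11: Br (halogen, monovalent) → 0 H
Totals → C:9, H:14, Br:1, N:1.
In Hill order: C9H14BrN.

C9H14BrN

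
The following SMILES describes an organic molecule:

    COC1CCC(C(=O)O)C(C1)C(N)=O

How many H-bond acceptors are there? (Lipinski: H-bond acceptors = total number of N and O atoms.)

5

N atoms: 1; O atoms: 4.
Lipinski HBA = 1 + 4 = 5.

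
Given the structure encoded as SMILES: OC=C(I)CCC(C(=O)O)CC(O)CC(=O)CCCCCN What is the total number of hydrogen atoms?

Walk through each heavy atom and fill implicit hydrogens from standard valence (C 4, N 3, O 2, S 2, halogen 1):
  atom 1: O, bond orders sum to 1 (valence 2) → 1 H
  atom 2: C, bond orders sum to 3 (valence 4) → 1 H
  atom 3: C, bond orders sum to 4 (valence 4) → 0 H
  atom 4: I (halogen, monovalent) → 0 H
  atom 5: C, bond orders sum to 2 (valence 4) → 2 H
  atom 6: C, bond orders sum to 2 (valence 4) → 2 H
  atom 7: C, bond orders sum to 3 (valence 4) → 1 H
  atom 8: C, bond orders sum to 4 (valence 4) → 0 H
  atom 9: O, bond orders sum to 2 (valence 2) → 0 H
  atom 10: O, bond orders sum to 1 (valence 2) → 1 H
  atom 11: C, bond orders sum to 2 (valence 4) → 2 H
  atom 12: C, bond orders sum to 3 (valence 4) → 1 H
  atom 13: O, bond orders sum to 1 (valence 2) → 1 H
  atom 14: C, bond orders sum to 2 (valence 4) → 2 H
  atom 15: C, bond orders sum to 4 (valence 4) → 0 H
  atom 16: O, bond orders sum to 2 (valence 2) → 0 H
  atom 17: C, bond orders sum to 2 (valence 4) → 2 H
  atom 18: C, bond orders sum to 2 (valence 4) → 2 H
  atom 19: C, bond orders sum to 2 (valence 4) → 2 H
  atom 20: C, bond orders sum to 2 (valence 4) → 2 H
  atom 21: C, bond orders sum to 2 (valence 4) → 2 H
  atom 22: N, bond orders sum to 1 (valence 3) → 2 H
Total hydrogens: 26.

26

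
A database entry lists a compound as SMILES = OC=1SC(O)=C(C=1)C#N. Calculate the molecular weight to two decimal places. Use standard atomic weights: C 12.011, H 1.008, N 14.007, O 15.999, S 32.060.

First, the molecular formula is C5H3NO2S (counting implicit H from valence).
  C: 5 × 12.011 = 60.055
  H: 3 × 1.008 = 3.024
  N: 1 × 14.007 = 14.007
  O: 2 × 15.999 = 31.998
  S: 1 × 32.060 = 32.060
Sum: 5×12.011 + 3×1.008 + 1×14.007 + 2×15.999 + 1×32.060 = 141.144 → 141.14 g/mol.

141.14 g/mol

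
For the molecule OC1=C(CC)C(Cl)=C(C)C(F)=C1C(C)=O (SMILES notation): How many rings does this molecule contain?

1

In SMILES, each pair of matching ring-closure digits denotes one ring-closing bond; the number of such bonds equals the number of independent rings.
Ring-closure bonds here: 1.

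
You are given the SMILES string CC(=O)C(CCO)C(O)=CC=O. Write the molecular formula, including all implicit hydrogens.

Walk through each heavy atom and fill implicit hydrogens from standard valence (C 4, N 3, O 2, S 2, halogen 1):
  atom 1: C, bond orders sum to 1 (valence 4) → 3 H
  atom 2: C, bond orders sum to 4 (valence 4) → 0 H
  atom 3: O, bond orders sum to 2 (valence 2) → 0 H
  atom 4: C, bond orders sum to 3 (valence 4) → 1 H
  atom 5: C, bond orders sum to 2 (valence 4) → 2 H
  atom 6: C, bond orders sum to 2 (valence 4) → 2 H
  atom 7: O, bond orders sum to 1 (valence 2) → 1 H
  atom 8: C, bond orders sum to 4 (valence 4) → 0 H
  atom 9: O, bond orders sum to 1 (valence 2) → 1 H
  atom 10: C, bond orders sum to 3 (valence 4) → 1 H
  atom 11: C, bond orders sum to 3 (valence 4) → 1 H
  atom 12: O, bond orders sum to 2 (valence 2) → 0 H
Totals → C:8, H:12, O:4.
In Hill order: C8H12O4.

C8H12O4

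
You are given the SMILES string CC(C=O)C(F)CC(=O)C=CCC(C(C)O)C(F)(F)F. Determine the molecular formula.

Walk through each heavy atom and fill implicit hydrogens from standard valence (C 4, N 3, O 2, S 2, halogen 1):
  atom 1: C, bond orders sum to 1 (valence 4) → 3 H
  atom 2: C, bond orders sum to 3 (valence 4) → 1 H
  atom 3: C, bond orders sum to 3 (valence 4) → 1 H
  atom 4: O, bond orders sum to 2 (valence 2) → 0 H
  atom 5: C, bond orders sum to 3 (valence 4) → 1 H
  atom 6: F (halogen, monovalent) → 0 H
  atom 7: C, bond orders sum to 2 (valence 4) → 2 H
  atom 8: C, bond orders sum to 4 (valence 4) → 0 H
  atom 9: O, bond orders sum to 2 (valence 2) → 0 H
  atom 10: C, bond orders sum to 3 (valence 4) → 1 H
  atom 11: C, bond orders sum to 3 (valence 4) → 1 H
  atom 12: C, bond orders sum to 2 (valence 4) → 2 H
  atom 13: C, bond orders sum to 3 (valence 4) → 1 H
  atom 14: C, bond orders sum to 3 (valence 4) → 1 H
  atom 15: C, bond orders sum to 1 (valence 4) → 3 H
  atom 16: O, bond orders sum to 1 (valence 2) → 1 H
  atom 17: C, bond orders sum to 4 (valence 4) → 0 H
  atom 18: F (halogen, monovalent) → 0 H
  atom 19: F (halogen, monovalent) → 0 H
  atom 20: F (halogen, monovalent) → 0 H
Totals → C:13, H:18, F:4, O:3.
In Hill order: C13H18F4O3.

C13H18F4O3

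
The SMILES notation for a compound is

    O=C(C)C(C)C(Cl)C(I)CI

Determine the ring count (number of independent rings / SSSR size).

In SMILES, each pair of matching ring-closure digits denotes one ring-closing bond; the number of such bonds equals the number of independent rings.
Ring-closure bonds here: 0.

0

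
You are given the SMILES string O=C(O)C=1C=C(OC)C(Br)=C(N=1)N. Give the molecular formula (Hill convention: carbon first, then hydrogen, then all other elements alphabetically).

Walk through each heavy atom and fill implicit hydrogens from standard valence (C 4, N 3, O 2, S 2, halogen 1):
  atom 1: O, bond orders sum to 2 (valence 2) → 0 H
  atom 2: C, bond orders sum to 4 (valence 4) → 0 H
  atom 3: O, bond orders sum to 1 (valence 2) → 1 H
  atom 4: C, bond orders sum to 4 (valence 4) → 0 H
  atom 5: C, bond orders sum to 3 (valence 4) → 1 H
  atom 6: C, bond orders sum to 4 (valence 4) → 0 H
  atom 7: O, bond orders sum to 2 (valence 2) → 0 H
  atom 8: C, bond orders sum to 1 (valence 4) → 3 H
  atom 9: C, bond orders sum to 4 (valence 4) → 0 H
  atom 10: Br (halogen, monovalent) → 0 H
  atom 11: C, bond orders sum to 4 (valence 4) → 0 H
  atom 12: N, bond orders sum to 3 (valence 3) → 0 H
  atom 13: N, bond orders sum to 1 (valence 3) → 2 H
Totals → C:7, H:7, Br:1, N:2, O:3.
In Hill order: C7H7BrN2O3.

C7H7BrN2O3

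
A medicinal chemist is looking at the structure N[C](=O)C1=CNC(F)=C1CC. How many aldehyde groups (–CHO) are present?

Scan the SMILES for the aldehyde motif — none present.
Groups that are present: 1 amide.

0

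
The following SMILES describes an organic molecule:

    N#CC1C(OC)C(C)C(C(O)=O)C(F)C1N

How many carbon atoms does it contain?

Count every carbon token in the SMILES (each C, including those in ring-closure positions and inside branches).
Carbon count: 10.

10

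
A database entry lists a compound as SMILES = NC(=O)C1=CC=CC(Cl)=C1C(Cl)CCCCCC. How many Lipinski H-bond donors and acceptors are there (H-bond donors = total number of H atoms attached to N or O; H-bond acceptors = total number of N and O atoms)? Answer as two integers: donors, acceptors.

2, 2

Donors: find every N or O and count the H atoms it carries.
  atom 1 (N): bond orders sum to 1 → 2 H
  atom 3 (O): bond orders sum to 2 → 0 H
Lipinski HBD = 2.
Acceptors: N atoms = 1, O atoms = 1 → HBA = 2.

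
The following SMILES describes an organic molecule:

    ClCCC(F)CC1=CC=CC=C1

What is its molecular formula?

C10H12ClF

Walk through each heavy atom and fill implicit hydrogens from standard valence (C 4, N 3, O 2, S 2, halogen 1):
  atom 1: Cl (halogen, monovalent) → 0 H
  atom 2: C, bond orders sum to 2 (valence 4) → 2 H
  atom 3: C, bond orders sum to 2 (valence 4) → 2 H
  atom 4: C, bond orders sum to 3 (valence 4) → 1 H
  atom 5: F (halogen, monovalent) → 0 H
  atom 6: C, bond orders sum to 2 (valence 4) → 2 H
  atom 7: C, bond orders sum to 4 (valence 4) → 0 H
  atom 8: C, bond orders sum to 3 (valence 4) → 1 H
  atom 9: C, bond orders sum to 3 (valence 4) → 1 H
  atom 10: C, bond orders sum to 3 (valence 4) → 1 H
  atom 11: C, bond orders sum to 3 (valence 4) → 1 H
  atom 12: C, bond orders sum to 3 (valence 4) → 1 H
Totals → C:10, H:12, Cl:1, F:1.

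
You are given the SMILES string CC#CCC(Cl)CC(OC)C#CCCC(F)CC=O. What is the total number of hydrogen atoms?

Walk through each heavy atom and fill implicit hydrogens from standard valence (C 4, N 3, O 2, S 2, halogen 1):
  atom 1: C, bond orders sum to 1 (valence 4) → 3 H
  atom 2: C, bond orders sum to 4 (valence 4) → 0 H
  atom 3: C, bond orders sum to 4 (valence 4) → 0 H
  atom 4: C, bond orders sum to 2 (valence 4) → 2 H
  atom 5: C, bond orders sum to 3 (valence 4) → 1 H
  atom 6: Cl (halogen, monovalent) → 0 H
  atom 7: C, bond orders sum to 2 (valence 4) → 2 H
  atom 8: C, bond orders sum to 3 (valence 4) → 1 H
  atom 9: O, bond orders sum to 2 (valence 2) → 0 H
  atom 10: C, bond orders sum to 1 (valence 4) → 3 H
  atom 11: C, bond orders sum to 4 (valence 4) → 0 H
  atom 12: C, bond orders sum to 4 (valence 4) → 0 H
  atom 13: C, bond orders sum to 2 (valence 4) → 2 H
  atom 14: C, bond orders sum to 2 (valence 4) → 2 H
  atom 15: C, bond orders sum to 3 (valence 4) → 1 H
  atom 16: F (halogen, monovalent) → 0 H
  atom 17: C, bond orders sum to 2 (valence 4) → 2 H
  atom 18: C, bond orders sum to 3 (valence 4) → 1 H
  atom 19: O, bond orders sum to 2 (valence 2) → 0 H
Total hydrogens: 20.

20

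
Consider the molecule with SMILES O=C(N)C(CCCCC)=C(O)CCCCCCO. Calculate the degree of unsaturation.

2

Molecular formula: C14H27NO3.
DoU = (2C + 2 + N − H − X) / 2, where X is the halogen count and O/S are ignored.
    = (2·14 + 2 + 1 − 27 − 0) / 2 = 4 / 2 = 2.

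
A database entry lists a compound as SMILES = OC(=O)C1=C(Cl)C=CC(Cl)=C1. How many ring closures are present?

In SMILES, each pair of matching ring-closure digits denotes one ring-closing bond; the number of such bonds equals the number of independent rings.
Ring-closure bonds here: 1.

1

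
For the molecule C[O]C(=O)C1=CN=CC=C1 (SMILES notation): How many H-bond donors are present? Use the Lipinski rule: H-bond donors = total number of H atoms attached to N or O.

0

Donors: find every N or O and count the H atoms it carries.
  atom 2 (O): bond orders sum to 2 → 0 H
  atom 4 (O): bond orders sum to 2 → 0 H
  atom 7 (N): bond orders sum to 3 → 0 H
Lipinski HBD = 0.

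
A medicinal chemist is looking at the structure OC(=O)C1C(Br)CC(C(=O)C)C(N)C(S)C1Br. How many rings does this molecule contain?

In SMILES, each pair of matching ring-closure digits denotes one ring-closing bond; the number of such bonds equals the number of independent rings.
Ring-closure bonds here: 1.

1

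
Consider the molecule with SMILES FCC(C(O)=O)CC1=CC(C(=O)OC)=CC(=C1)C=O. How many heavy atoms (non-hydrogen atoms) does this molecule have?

Every atom symbol written in the SMILES (organic subset) is one heavy atom; implicit H are not written.
Heavy atoms by element → C:13, F:1, O:5.
Total: 19.

19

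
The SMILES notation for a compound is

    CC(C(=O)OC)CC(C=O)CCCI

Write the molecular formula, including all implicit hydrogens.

C10H17IO3

Walk through each heavy atom and fill implicit hydrogens from standard valence (C 4, N 3, O 2, S 2, halogen 1):
  atom 1: C, bond orders sum to 1 (valence 4) → 3 H
  atom 2: C, bond orders sum to 3 (valence 4) → 1 H
  atom 3: C, bond orders sum to 4 (valence 4) → 0 H
  atom 4: O, bond orders sum to 2 (valence 2) → 0 H
  atom 5: O, bond orders sum to 2 (valence 2) → 0 H
  atom 6: C, bond orders sum to 1 (valence 4) → 3 H
  atom 7: C, bond orders sum to 2 (valence 4) → 2 H
  atom 8: C, bond orders sum to 3 (valence 4) → 1 H
  atom 9: C, bond orders sum to 3 (valence 4) → 1 H
  atom 10: O, bond orders sum to 2 (valence 2) → 0 H
  atom 11: C, bond orders sum to 2 (valence 4) → 2 H
  atom 12: C, bond orders sum to 2 (valence 4) → 2 H
  atom 13: C, bond orders sum to 2 (valence 4) → 2 H
  atom 14: I (halogen, monovalent) → 0 H
Totals → C:10, H:17, I:1, O:3.
In Hill order: C10H17IO3.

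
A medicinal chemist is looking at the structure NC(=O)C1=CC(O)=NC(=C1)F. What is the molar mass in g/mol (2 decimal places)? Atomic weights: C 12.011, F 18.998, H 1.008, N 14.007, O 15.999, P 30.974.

First, the molecular formula is C6H5FN2O2 (counting implicit H from valence).
  C: 6 × 12.011 = 72.066
  F: 1 × 18.998 = 18.998
  H: 5 × 1.008 = 5.040
  N: 2 × 14.007 = 28.014
  O: 2 × 15.999 = 31.998
Sum: 6×12.011 + 1×18.998 + 5×1.008 + 2×14.007 + 2×15.999 = 156.116 → 156.12 g/mol.

156.12 g/mol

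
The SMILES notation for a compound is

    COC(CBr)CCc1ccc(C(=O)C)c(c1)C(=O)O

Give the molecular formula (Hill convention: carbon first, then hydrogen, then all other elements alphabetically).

C14H17BrO4

Walk through each heavy atom and fill implicit hydrogens from standard valence (C 4, N 3, O 2, S 2, halogen 1); for lowercase aromatic atoms, an aromatic c carries 1 H when it has two neighbours and 0 H with three, and aromatic n carries 0 H:
  atom 1: C, bond orders sum to 1 (valence 4) → 3 H
  atom 2: O, bond orders sum to 2 (valence 2) → 0 H
  atom 3: C, bond orders sum to 3 (valence 4) → 1 H
  atom 4: C, bond orders sum to 2 (valence 4) → 2 H
  atom 5: Br (halogen, monovalent) → 0 H
  atom 6: C, bond orders sum to 2 (valence 4) → 2 H
  atom 7: C, bond orders sum to 2 (valence 4) → 2 H
  atom 8: aromatic c, 3 neighbours → 0 H
  atom 9: aromatic c, 2 neighbours → 1 H
  atom 10: aromatic c, 2 neighbours → 1 H
  atom 11: aromatic c, 3 neighbours → 0 H
  atom 12: C, bond orders sum to 4 (valence 4) → 0 H
  atom 13: O, bond orders sum to 2 (valence 2) → 0 H
  atom 14: C, bond orders sum to 1 (valence 4) → 3 H
  atom 15: aromatic c, 3 neighbours → 0 H
  atom 16: aromatic c, 2 neighbours → 1 H
  atom 17: C, bond orders sum to 4 (valence 4) → 0 H
  atom 18: O, bond orders sum to 2 (valence 2) → 0 H
  atom 19: O, bond orders sum to 1 (valence 2) → 1 H
Totals → C:14, H:17, Br:1, O:4.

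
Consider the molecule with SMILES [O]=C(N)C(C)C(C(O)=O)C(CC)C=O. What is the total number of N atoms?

1

Scan the SMILES for N atoms (remember two-letter symbols like Cl and Br are single atoms).
Nitrogen count: 1.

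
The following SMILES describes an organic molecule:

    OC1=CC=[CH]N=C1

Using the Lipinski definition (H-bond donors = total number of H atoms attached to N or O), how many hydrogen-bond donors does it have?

Donors: find every N or O and count the H atoms it carries.
  atom 1 (O): bond orders sum to 1 → 1 H
  atom 6 (N): bond orders sum to 3 → 0 H
Lipinski HBD = 1.

1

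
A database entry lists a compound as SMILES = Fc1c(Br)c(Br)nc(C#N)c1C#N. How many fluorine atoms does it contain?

Scan the SMILES for F atoms (remember two-letter symbols like Cl and Br are single atoms).
Fluorine count: 1.

1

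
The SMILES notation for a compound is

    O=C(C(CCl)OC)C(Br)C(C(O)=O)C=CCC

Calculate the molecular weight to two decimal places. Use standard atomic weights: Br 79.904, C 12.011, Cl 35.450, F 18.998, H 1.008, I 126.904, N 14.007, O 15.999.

First, the molecular formula is C11H16BrClO4 (counting implicit H from valence).
  Br: 1 × 79.904 = 79.904
  C: 11 × 12.011 = 132.121
  Cl: 1 × 35.450 = 35.450
  H: 16 × 1.008 = 16.128
  O: 4 × 15.999 = 63.996
Sum: 1×79.904 + 11×12.011 + 1×35.450 + 16×1.008 + 4×15.999 = 327.599 → 327.60 g/mol.

327.60 g/mol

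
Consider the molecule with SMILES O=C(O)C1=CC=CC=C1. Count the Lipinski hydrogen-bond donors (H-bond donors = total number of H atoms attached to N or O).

1

Donors: find every N or O and count the H atoms it carries.
  atom 1 (O): bond orders sum to 2 → 0 H
  atom 3 (O): bond orders sum to 1 → 1 H
Lipinski HBD = 1.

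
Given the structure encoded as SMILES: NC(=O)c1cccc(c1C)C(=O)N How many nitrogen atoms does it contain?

Scan the SMILES for N atoms (remember two-letter symbols like Cl and Br are single atoms).
Nitrogen count: 2.

2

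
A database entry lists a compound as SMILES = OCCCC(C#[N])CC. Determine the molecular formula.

C7H13NO

Walk through each heavy atom and fill implicit hydrogens from standard valence (C 4, N 3, O 2, S 2, halogen 1):
  atom 1: O, bond orders sum to 1 (valence 2) → 1 H
  atom 2: C, bond orders sum to 2 (valence 4) → 2 H
  atom 3: C, bond orders sum to 2 (valence 4) → 2 H
  atom 4: C, bond orders sum to 2 (valence 4) → 2 H
  atom 5: C, bond orders sum to 3 (valence 4) → 1 H
  atom 6: C, bond orders sum to 4 (valence 4) → 0 H
  atom 7: N with explicit H count 0
  atom 8: C, bond orders sum to 2 (valence 4) → 2 H
  atom 9: C, bond orders sum to 1 (valence 4) → 3 H
Totals → C:7, H:13, N:1, O:1.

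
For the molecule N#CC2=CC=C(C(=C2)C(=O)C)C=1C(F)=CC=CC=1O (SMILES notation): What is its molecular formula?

C15H10FNO2

Walk through each heavy atom and fill implicit hydrogens from standard valence (C 4, N 3, O 2, S 2, halogen 1):
  atom 1: N, bond orders sum to 3 (valence 3) → 0 H
  atom 2: C, bond orders sum to 4 (valence 4) → 0 H
  atom 3: C, bond orders sum to 4 (valence 4) → 0 H
  atom 4: C, bond orders sum to 3 (valence 4) → 1 H
  atom 5: C, bond orders sum to 3 (valence 4) → 1 H
  atom 6: C, bond orders sum to 4 (valence 4) → 0 H
  atom 7: C, bond orders sum to 4 (valence 4) → 0 H
  atom 8: C, bond orders sum to 3 (valence 4) → 1 H
  atom 9: C, bond orders sum to 4 (valence 4) → 0 H
  atom 10: O, bond orders sum to 2 (valence 2) → 0 H
  atom 11: C, bond orders sum to 1 (valence 4) → 3 H
  atom 12: C, bond orders sum to 4 (valence 4) → 0 H
  atom 13: C, bond orders sum to 4 (valence 4) → 0 H
  atom 14: F (halogen, monovalent) → 0 H
  atom 15: C, bond orders sum to 3 (valence 4) → 1 H
  atom 16: C, bond orders sum to 3 (valence 4) → 1 H
  atom 17: C, bond orders sum to 3 (valence 4) → 1 H
  atom 18: C, bond orders sum to 4 (valence 4) → 0 H
  atom 19: O, bond orders sum to 1 (valence 2) → 1 H
Totals → C:15, H:10, F:1, N:1, O:2.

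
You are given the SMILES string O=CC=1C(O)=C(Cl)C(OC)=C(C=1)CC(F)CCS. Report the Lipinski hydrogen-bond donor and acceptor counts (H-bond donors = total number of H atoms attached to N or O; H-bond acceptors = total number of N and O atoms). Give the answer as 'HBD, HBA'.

Donors: find every N or O and count the H atoms it carries.
  atom 1 (O): bond orders sum to 2 → 0 H
  atom 5 (O): bond orders sum to 1 → 1 H
  atom 9 (O): bond orders sum to 2 → 0 H
Lipinski HBD = 1.
Acceptors: N atoms = 0, O atoms = 3 → HBA = 3.

1, 3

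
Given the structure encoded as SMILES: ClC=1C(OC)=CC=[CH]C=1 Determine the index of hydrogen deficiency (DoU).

4

Molecular formula: C7H7ClO.
DoU = (2C + 2 + N − H − X) / 2, where X is the halogen count and O/S are ignored.
    = (2·7 + 2 + 0 − 7 − 1) / 2 = 8 / 2 = 4.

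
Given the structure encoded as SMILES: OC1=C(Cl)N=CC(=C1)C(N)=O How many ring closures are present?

In SMILES, each pair of matching ring-closure digits denotes one ring-closing bond; the number of such bonds equals the number of independent rings.
Ring-closure bonds here: 1.

1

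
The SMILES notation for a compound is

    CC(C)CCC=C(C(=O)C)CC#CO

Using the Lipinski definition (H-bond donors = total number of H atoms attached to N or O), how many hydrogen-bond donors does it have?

Donors: find every N or O and count the H atoms it carries.
  atom 9 (O): bond orders sum to 2 → 0 H
  atom 14 (O): bond orders sum to 1 → 1 H
Lipinski HBD = 1.

1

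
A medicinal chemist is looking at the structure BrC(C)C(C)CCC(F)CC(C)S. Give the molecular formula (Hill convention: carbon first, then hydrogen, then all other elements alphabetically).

Walk through each heavy atom and fill implicit hydrogens from standard valence (C 4, N 3, O 2, S 2, halogen 1):
  atom 1: Br (halogen, monovalent) → 0 H
  atom 2: C, bond orders sum to 3 (valence 4) → 1 H
  atom 3: C, bond orders sum to 1 (valence 4) → 3 H
  atom 4: C, bond orders sum to 3 (valence 4) → 1 H
  atom 5: C, bond orders sum to 1 (valence 4) → 3 H
  atom 6: C, bond orders sum to 2 (valence 4) → 2 H
  atom 7: C, bond orders sum to 2 (valence 4) → 2 H
  atom 8: C, bond orders sum to 3 (valence 4) → 1 H
  atom 9: F (halogen, monovalent) → 0 H
  atom 10: C, bond orders sum to 2 (valence 4) → 2 H
  atom 11: C, bond orders sum to 3 (valence 4) → 1 H
  atom 12: C, bond orders sum to 1 (valence 4) → 3 H
  atom 13: S, bond orders sum to 1 (valence 2) → 1 H
Totals → C:10, H:20, Br:1, F:1, S:1.
In Hill order: C10H20BrFS.

C10H20BrFS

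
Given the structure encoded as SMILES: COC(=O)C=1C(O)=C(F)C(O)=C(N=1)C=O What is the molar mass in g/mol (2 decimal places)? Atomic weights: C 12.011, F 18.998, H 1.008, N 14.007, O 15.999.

First, the molecular formula is C8H6FNO5 (counting implicit H from valence).
  C: 8 × 12.011 = 96.088
  F: 1 × 18.998 = 18.998
  H: 6 × 1.008 = 6.048
  N: 1 × 14.007 = 14.007
  O: 5 × 15.999 = 79.995
Sum: 8×12.011 + 1×18.998 + 6×1.008 + 1×14.007 + 5×15.999 = 215.136 → 215.14 g/mol.

215.14 g/mol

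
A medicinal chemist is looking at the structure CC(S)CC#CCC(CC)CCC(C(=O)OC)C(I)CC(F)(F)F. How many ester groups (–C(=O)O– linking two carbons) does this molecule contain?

1

The ester motif appears at heavy-atom position 14 in the SMILES.
Other groups present: 1 alkyne, 1 thiol.
Ester count: 1.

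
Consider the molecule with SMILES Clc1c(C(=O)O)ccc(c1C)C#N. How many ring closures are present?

In SMILES, each pair of matching ring-closure digits denotes one ring-closing bond; the number of such bonds equals the number of independent rings.
Ring-closure bonds here: 1.

1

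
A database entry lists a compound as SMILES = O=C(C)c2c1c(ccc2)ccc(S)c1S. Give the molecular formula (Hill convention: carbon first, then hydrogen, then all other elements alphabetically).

Walk through each heavy atom and fill implicit hydrogens from standard valence (C 4, N 3, O 2, S 2, halogen 1); for lowercase aromatic atoms, an aromatic c carries 1 H when it has two neighbours and 0 H with three, and aromatic n carries 0 H:
  atom 1: O, bond orders sum to 2 (valence 2) → 0 H
  atom 2: C, bond orders sum to 4 (valence 4) → 0 H
  atom 3: C, bond orders sum to 1 (valence 4) → 3 H
  atom 4: aromatic c, 3 neighbours → 0 H
  atom 5: aromatic c, 3 neighbours → 0 H
  atom 6: aromatic c, 3 neighbours → 0 H
  atom 7: aromatic c, 2 neighbours → 1 H
  atom 8: aromatic c, 2 neighbours → 1 H
  atom 9: aromatic c, 2 neighbours → 1 H
  atom 10: aromatic c, 2 neighbours → 1 H
  atom 11: aromatic c, 2 neighbours → 1 H
  atom 12: aromatic c, 3 neighbours → 0 H
  atom 13: S, bond orders sum to 1 (valence 2) → 1 H
  atom 14: aromatic c, 3 neighbours → 0 H
  atom 15: S, bond orders sum to 1 (valence 2) → 1 H
Totals → C:12, H:10, O:1, S:2.
In Hill order: C12H10OS2.

C12H10OS2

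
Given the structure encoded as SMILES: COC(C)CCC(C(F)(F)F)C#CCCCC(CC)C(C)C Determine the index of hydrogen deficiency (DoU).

2

Degree of unsaturation = (number of rings) + (number of π bonds).
Ring closures in the SMILES: 0.
π bonds: 1 triple bond (each 2 DoU) → 2 DoU from unsaturation.
Total DoU = 0 + 2 = 2.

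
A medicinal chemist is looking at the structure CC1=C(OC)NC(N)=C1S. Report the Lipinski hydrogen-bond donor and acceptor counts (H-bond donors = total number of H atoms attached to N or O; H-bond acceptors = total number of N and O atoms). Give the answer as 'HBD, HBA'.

3, 3

Donors: find every N or O and count the H atoms it carries.
  atom 4 (O): bond orders sum to 2 → 0 H
  atom 6 (N): bond orders sum to 2 → 1 H
  atom 8 (N): bond orders sum to 1 → 2 H
Lipinski HBD = 3.
Acceptors: N atoms = 2, O atoms = 1 → HBA = 3.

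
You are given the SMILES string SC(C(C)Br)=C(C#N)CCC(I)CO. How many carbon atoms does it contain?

Count every carbon token in the SMILES (each C, including those in ring-closure positions and inside branches).
Carbon count: 9.

9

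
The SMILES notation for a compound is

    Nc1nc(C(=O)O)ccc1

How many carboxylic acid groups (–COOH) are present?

1

The carboxylic acid motif appears at heavy-atom position 5 in the SMILES.
Other groups present: 1 primary amine.
Carboxylic acid count: 1.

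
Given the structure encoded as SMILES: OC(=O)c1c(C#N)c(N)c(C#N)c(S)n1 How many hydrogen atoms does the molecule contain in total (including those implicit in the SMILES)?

Walk through each heavy atom and fill implicit hydrogens from standard valence (C 4, N 3, O 2, S 2, halogen 1); for lowercase aromatic atoms, an aromatic c carries 1 H when it has two neighbours and 0 H with three, and aromatic n carries 0 H:
  atom 1: O, bond orders sum to 1 (valence 2) → 1 H
  atom 2: C, bond orders sum to 4 (valence 4) → 0 H
  atom 3: O, bond orders sum to 2 (valence 2) → 0 H
  atom 4: aromatic c, 3 neighbours → 0 H
  atom 5: aromatic c, 3 neighbours → 0 H
  atom 6: C, bond orders sum to 4 (valence 4) → 0 H
  atom 7: N, bond orders sum to 3 (valence 3) → 0 H
  atom 8: aromatic c, 3 neighbours → 0 H
  atom 9: N, bond orders sum to 1 (valence 3) → 2 H
  atom 10: aromatic c, 3 neighbours → 0 H
  atom 11: C, bond orders sum to 4 (valence 4) → 0 H
  atom 12: N, bond orders sum to 3 (valence 3) → 0 H
  atom 13: aromatic c, 3 neighbours → 0 H
  atom 14: S, bond orders sum to 1 (valence 2) → 1 H
  atom 15: aromatic n, 2 neighbours → 0 H
Total hydrogens: 4.

4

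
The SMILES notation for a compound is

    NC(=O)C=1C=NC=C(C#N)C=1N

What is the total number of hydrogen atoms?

Walk through each heavy atom and fill implicit hydrogens from standard valence (C 4, N 3, O 2, S 2, halogen 1):
  atom 1: N, bond orders sum to 1 (valence 3) → 2 H
  atom 2: C, bond orders sum to 4 (valence 4) → 0 H
  atom 3: O, bond orders sum to 2 (valence 2) → 0 H
  atom 4: C, bond orders sum to 4 (valence 4) → 0 H
  atom 5: C, bond orders sum to 3 (valence 4) → 1 H
  atom 6: N, bond orders sum to 3 (valence 3) → 0 H
  atom 7: C, bond orders sum to 3 (valence 4) → 1 H
  atom 8: C, bond orders sum to 4 (valence 4) → 0 H
  atom 9: C, bond orders sum to 4 (valence 4) → 0 H
  atom 10: N, bond orders sum to 3 (valence 3) → 0 H
  atom 11: C, bond orders sum to 4 (valence 4) → 0 H
  atom 12: N, bond orders sum to 1 (valence 3) → 2 H
Total hydrogens: 6.

6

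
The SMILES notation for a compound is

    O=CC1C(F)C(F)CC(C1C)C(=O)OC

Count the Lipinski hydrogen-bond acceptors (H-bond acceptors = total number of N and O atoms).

3

N atoms: 0; O atoms: 3.
Lipinski HBA = 0 + 3 = 3.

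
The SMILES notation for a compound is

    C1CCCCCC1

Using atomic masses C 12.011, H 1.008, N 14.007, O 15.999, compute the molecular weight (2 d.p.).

First, the molecular formula is C7H14 (counting implicit H from valence).
  C: 7 × 12.011 = 84.077
  H: 14 × 1.008 = 14.112
Sum: 7×12.011 + 14×1.008 = 98.189 → 98.19 g/mol.

98.19 g/mol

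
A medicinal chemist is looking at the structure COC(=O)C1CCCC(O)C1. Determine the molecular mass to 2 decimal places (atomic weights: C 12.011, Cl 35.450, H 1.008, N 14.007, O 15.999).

First, the molecular formula is C8H14O3 (counting implicit H from valence).
  C: 8 × 12.011 = 96.088
  H: 14 × 1.008 = 14.112
  O: 3 × 15.999 = 47.997
Sum: 8×12.011 + 14×1.008 + 3×15.999 = 158.197 → 158.20 g/mol.

158.20 g/mol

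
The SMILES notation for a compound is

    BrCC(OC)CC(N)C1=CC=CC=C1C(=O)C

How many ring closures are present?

1

In SMILES, each pair of matching ring-closure digits denotes one ring-closing bond; the number of such bonds equals the number of independent rings.
Ring-closure bonds here: 1.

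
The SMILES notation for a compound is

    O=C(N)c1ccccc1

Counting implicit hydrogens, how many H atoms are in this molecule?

7

Walk through each heavy atom and fill implicit hydrogens from standard valence (C 4, N 3, O 2, S 2, halogen 1); for lowercase aromatic atoms, an aromatic c carries 1 H when it has two neighbours and 0 H with three, and aromatic n carries 0 H:
  atom 1: O, bond orders sum to 2 (valence 2) → 0 H
  atom 2: C, bond orders sum to 4 (valence 4) → 0 H
  atom 3: N, bond orders sum to 1 (valence 3) → 2 H
  atom 4: aromatic c, 3 neighbours → 0 H
  atom 5: aromatic c, 2 neighbours → 1 H
  atom 6: aromatic c, 2 neighbours → 1 H
  atom 7: aromatic c, 2 neighbours → 1 H
  atom 8: aromatic c, 2 neighbours → 1 H
  atom 9: aromatic c, 2 neighbours → 1 H
Total hydrogens: 7.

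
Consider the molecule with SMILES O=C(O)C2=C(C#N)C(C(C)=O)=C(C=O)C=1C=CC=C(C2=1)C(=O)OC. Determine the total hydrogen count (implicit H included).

11

Walk through each heavy atom and fill implicit hydrogens from standard valence (C 4, N 3, O 2, S 2, halogen 1):
  atom 1: O, bond orders sum to 2 (valence 2) → 0 H
  atom 2: C, bond orders sum to 4 (valence 4) → 0 H
  atom 3: O, bond orders sum to 1 (valence 2) → 1 H
  atom 4: C, bond orders sum to 4 (valence 4) → 0 H
  atom 5: C, bond orders sum to 4 (valence 4) → 0 H
  atom 6: C, bond orders sum to 4 (valence 4) → 0 H
  atom 7: N, bond orders sum to 3 (valence 3) → 0 H
  atom 8: C, bond orders sum to 4 (valence 4) → 0 H
  atom 9: C, bond orders sum to 4 (valence 4) → 0 H
  atom 10: C, bond orders sum to 1 (valence 4) → 3 H
  atom 11: O, bond orders sum to 2 (valence 2) → 0 H
  atom 12: C, bond orders sum to 4 (valence 4) → 0 H
  atom 13: C, bond orders sum to 3 (valence 4) → 1 H
  atom 14: O, bond orders sum to 2 (valence 2) → 0 H
  atom 15: C, bond orders sum to 4 (valence 4) → 0 H
  atom 16: C, bond orders sum to 3 (valence 4) → 1 H
  atom 17: C, bond orders sum to 3 (valence 4) → 1 H
  atom 18: C, bond orders sum to 3 (valence 4) → 1 H
  atom 19: C, bond orders sum to 4 (valence 4) → 0 H
  atom 20: C, bond orders sum to 4 (valence 4) → 0 H
  atom 21: C, bond orders sum to 4 (valence 4) → 0 H
  atom 22: O, bond orders sum to 2 (valence 2) → 0 H
  atom 23: O, bond orders sum to 2 (valence 2) → 0 H
  atom 24: C, bond orders sum to 1 (valence 4) → 3 H
Total hydrogens: 11.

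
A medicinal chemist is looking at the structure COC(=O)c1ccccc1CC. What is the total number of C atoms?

Count every carbon token in the SMILES (each C, including those in ring-closure positions and inside branches).
Carbon count: 10.

10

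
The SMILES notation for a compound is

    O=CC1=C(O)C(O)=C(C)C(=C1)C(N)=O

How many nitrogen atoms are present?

1

Scan the SMILES for N atoms (remember two-letter symbols like Cl and Br are single atoms).
Nitrogen count: 1.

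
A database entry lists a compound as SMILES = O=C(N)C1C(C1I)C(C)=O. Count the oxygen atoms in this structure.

Scan the SMILES for O atoms (remember two-letter symbols like Cl and Br are single atoms).
Oxygen count: 2.

2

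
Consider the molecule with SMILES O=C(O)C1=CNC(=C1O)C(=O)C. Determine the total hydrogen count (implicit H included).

Walk through each heavy atom and fill implicit hydrogens from standard valence (C 4, N 3, O 2, S 2, halogen 1):
  atom 1: O, bond orders sum to 2 (valence 2) → 0 H
  atom 2: C, bond orders sum to 4 (valence 4) → 0 H
  atom 3: O, bond orders sum to 1 (valence 2) → 1 H
  atom 4: C, bond orders sum to 4 (valence 4) → 0 H
  atom 5: C, bond orders sum to 3 (valence 4) → 1 H
  atom 6: N, bond orders sum to 2 (valence 3) → 1 H
  atom 7: C, bond orders sum to 4 (valence 4) → 0 H
  atom 8: C, bond orders sum to 4 (valence 4) → 0 H
  atom 9: O, bond orders sum to 1 (valence 2) → 1 H
  atom 10: C, bond orders sum to 4 (valence 4) → 0 H
  atom 11: O, bond orders sum to 2 (valence 2) → 0 H
  atom 12: C, bond orders sum to 1 (valence 4) → 3 H
Total hydrogens: 7.

7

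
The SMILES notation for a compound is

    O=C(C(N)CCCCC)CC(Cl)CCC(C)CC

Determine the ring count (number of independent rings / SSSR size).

0

In SMILES, each pair of matching ring-closure digits denotes one ring-closing bond; the number of such bonds equals the number of independent rings.
Ring-closure bonds here: 0.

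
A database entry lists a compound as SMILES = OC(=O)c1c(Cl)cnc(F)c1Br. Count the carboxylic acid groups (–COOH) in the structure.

1

The carboxylic acid motif appears at heavy-atom position 2 in the SMILES.
Carboxylic acid count: 1.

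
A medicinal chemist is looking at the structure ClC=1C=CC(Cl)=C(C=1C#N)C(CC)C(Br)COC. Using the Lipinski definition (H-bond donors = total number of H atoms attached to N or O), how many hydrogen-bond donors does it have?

0

Donors: find every N or O and count the H atoms it carries.
  atom 10 (N): bond orders sum to 3 → 0 H
  atom 17 (O): bond orders sum to 2 → 0 H
Lipinski HBD = 0.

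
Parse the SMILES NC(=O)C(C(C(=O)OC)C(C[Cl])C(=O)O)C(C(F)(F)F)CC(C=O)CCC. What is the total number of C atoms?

16

Count every carbon token in the SMILES (each C, including those in ring-closure positions and inside branches).
Carbon count: 16.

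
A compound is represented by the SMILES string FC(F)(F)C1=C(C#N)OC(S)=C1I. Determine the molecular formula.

Walk through each heavy atom and fill implicit hydrogens from standard valence (C 4, N 3, O 2, S 2, halogen 1):
  atom 1: F (halogen, monovalent) → 0 H
  atom 2: C, bond orders sum to 4 (valence 4) → 0 H
  atom 3: F (halogen, monovalent) → 0 H
  atom 4: F (halogen, monovalent) → 0 H
  atom 5: C, bond orders sum to 4 (valence 4) → 0 H
  atom 6: C, bond orders sum to 4 (valence 4) → 0 H
  atom 7: C, bond orders sum to 4 (valence 4) → 0 H
  atom 8: N, bond orders sum to 3 (valence 3) → 0 H
  atom 9: O, bond orders sum to 2 (valence 2) → 0 H
  atom 10: C, bond orders sum to 4 (valence 4) → 0 H
  atom 11: S, bond orders sum to 1 (valence 2) → 1 H
  atom 12: C, bond orders sum to 4 (valence 4) → 0 H
  atom 13: I (halogen, monovalent) → 0 H
Totals → C:6, H:1, F:3, I:1, N:1, O:1, S:1.

C6HF3INOS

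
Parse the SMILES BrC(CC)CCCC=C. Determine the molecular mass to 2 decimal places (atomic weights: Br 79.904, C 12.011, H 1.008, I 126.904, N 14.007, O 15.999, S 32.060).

191.11 g/mol

First, the molecular formula is C8H15Br (counting implicit H from valence).
  Br: 1 × 79.904 = 79.904
  C: 8 × 12.011 = 96.088
  H: 15 × 1.008 = 15.120
Sum: 1×79.904 + 8×12.011 + 15×1.008 = 191.112 → 191.11 g/mol.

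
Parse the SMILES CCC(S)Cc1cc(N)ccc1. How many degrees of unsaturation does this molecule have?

Molecular formula: C10H15NS.
DoU = (2C + 2 + N − H − X) / 2, where X is the halogen count and O/S are ignored.
    = (2·10 + 2 + 1 − 15 − 0) / 2 = 8 / 2 = 4.

4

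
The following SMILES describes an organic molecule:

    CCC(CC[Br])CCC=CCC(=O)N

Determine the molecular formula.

Walk through each heavy atom and fill implicit hydrogens from standard valence (C 4, N 3, O 2, S 2, halogen 1):
  atom 1: C, bond orders sum to 1 (valence 4) → 3 H
  atom 2: C, bond orders sum to 2 (valence 4) → 2 H
  atom 3: C, bond orders sum to 3 (valence 4) → 1 H
  atom 4: C, bond orders sum to 2 (valence 4) → 2 H
  atom 5: C, bond orders sum to 2 (valence 4) → 2 H
  atom 6: Br with explicit H count 0
  atom 7: C, bond orders sum to 2 (valence 4) → 2 H
  atom 8: C, bond orders sum to 2 (valence 4) → 2 H
  atom 9: C, bond orders sum to 3 (valence 4) → 1 H
  atom 10: C, bond orders sum to 3 (valence 4) → 1 H
  atom 11: C, bond orders sum to 2 (valence 4) → 2 H
  atom 12: C, bond orders sum to 4 (valence 4) → 0 H
  atom 13: O, bond orders sum to 2 (valence 2) → 0 H
  atom 14: N, bond orders sum to 1 (valence 3) → 2 H
Totals → C:11, H:20, Br:1, N:1, O:1.

C11H20BrNO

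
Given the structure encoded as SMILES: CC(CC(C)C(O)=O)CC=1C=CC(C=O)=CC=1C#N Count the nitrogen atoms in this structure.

Scan the SMILES for N atoms (remember two-letter symbols like Cl and Br are single atoms).
Nitrogen count: 1.

1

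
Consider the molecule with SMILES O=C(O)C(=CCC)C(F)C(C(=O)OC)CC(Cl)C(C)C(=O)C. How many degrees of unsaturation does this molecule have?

4

Degree of unsaturation = (number of rings) + (number of π bonds).
Ring closures in the SMILES: 0.
π bonds: 4 double bonds (each 1 DoU) → 4 DoU from unsaturation.
Total DoU = 0 + 4 = 4.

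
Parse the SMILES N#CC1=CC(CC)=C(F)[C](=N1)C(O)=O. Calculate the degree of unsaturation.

7

Molecular formula: C9H7FN2O2.
DoU = (2C + 2 + N − H − X) / 2, where X is the halogen count and O/S are ignored.
    = (2·9 + 2 + 2 − 7 − 1) / 2 = 14 / 2 = 7.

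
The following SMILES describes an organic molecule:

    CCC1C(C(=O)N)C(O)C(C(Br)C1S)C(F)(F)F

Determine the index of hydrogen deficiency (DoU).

Molecular formula: C10H15BrF3NO2S.
DoU = (2C + 2 + N − H − X) / 2, where X is the halogen count and O/S are ignored.
    = (2·10 + 2 + 1 − 15 − 4) / 2 = 4 / 2 = 2.

2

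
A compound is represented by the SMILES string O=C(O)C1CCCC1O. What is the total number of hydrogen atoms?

10

Walk through each heavy atom and fill implicit hydrogens from standard valence (C 4, N 3, O 2, S 2, halogen 1):
  atom 1: O, bond orders sum to 2 (valence 2) → 0 H
  atom 2: C, bond orders sum to 4 (valence 4) → 0 H
  atom 3: O, bond orders sum to 1 (valence 2) → 1 H
  atom 4: C, bond orders sum to 3 (valence 4) → 1 H
  atom 5: C, bond orders sum to 2 (valence 4) → 2 H
  atom 6: C, bond orders sum to 2 (valence 4) → 2 H
  atom 7: C, bond orders sum to 2 (valence 4) → 2 H
  atom 8: C, bond orders sum to 3 (valence 4) → 1 H
  atom 9: O, bond orders sum to 1 (valence 2) → 1 H
Total hydrogens: 10.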